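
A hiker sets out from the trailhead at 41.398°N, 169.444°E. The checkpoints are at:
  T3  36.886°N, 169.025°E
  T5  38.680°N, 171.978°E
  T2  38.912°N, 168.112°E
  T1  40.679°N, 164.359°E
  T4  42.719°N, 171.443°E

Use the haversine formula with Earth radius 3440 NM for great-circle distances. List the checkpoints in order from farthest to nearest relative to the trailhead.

Distances from the trailhead:
T3 36.886°N, 169.025°E: 271.6 NM
T1 40.679°N, 164.359°E: 234.3 NM
T5 38.680°N, 171.978°E: 200.5 NM
T2 38.912°N, 168.112°E: 161.3 NM
T4 42.719°N, 171.443°E: 119.3 NM

T3, T1, T5, T2, T4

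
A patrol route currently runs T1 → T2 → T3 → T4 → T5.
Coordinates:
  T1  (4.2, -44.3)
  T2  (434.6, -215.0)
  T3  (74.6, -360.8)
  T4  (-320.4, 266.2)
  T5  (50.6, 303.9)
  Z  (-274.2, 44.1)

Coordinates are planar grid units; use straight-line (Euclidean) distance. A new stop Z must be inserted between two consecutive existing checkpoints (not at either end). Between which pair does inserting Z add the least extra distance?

between T3 and T4

Added distance for inserting Z between each consecutive pair:
T1–T2: 583.8
T2–T3: 900.7
T3–T4: 20.2
T4–T5: 269.9
Smallest added distance is 20.2, inserting between T3 and T4.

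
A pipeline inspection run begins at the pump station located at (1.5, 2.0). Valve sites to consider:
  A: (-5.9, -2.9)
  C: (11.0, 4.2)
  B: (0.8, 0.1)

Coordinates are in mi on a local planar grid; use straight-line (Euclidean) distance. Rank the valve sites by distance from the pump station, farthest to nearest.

C, A, B

Distance from the pump station at (1.5, 2.0) to each:
C (11.0, 4.2): 9.8 mi
A (-5.9, -2.9): 8.9 mi
B (0.8, 0.1): 2.0 mi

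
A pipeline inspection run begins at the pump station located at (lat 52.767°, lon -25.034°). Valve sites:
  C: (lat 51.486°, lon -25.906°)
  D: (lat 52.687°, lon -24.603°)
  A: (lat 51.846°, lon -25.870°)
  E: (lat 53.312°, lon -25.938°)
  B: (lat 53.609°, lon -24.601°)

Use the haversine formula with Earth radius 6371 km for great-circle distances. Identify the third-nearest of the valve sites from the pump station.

Distances from the pump station ((lat 52.767°, lon -25.034°)):
D: 30.4 km
E: 85.6 km
B: 98.0 km
A: 117.1 km
C: 154.4 km
The third-nearest is B at 98.0 km.

B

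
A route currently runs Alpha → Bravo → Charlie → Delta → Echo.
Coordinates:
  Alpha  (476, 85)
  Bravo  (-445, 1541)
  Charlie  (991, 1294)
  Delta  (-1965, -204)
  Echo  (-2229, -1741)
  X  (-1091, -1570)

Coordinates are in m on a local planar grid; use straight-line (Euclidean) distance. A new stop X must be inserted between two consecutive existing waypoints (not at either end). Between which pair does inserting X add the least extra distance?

Added distance for inserting X between each consecutive pair:
Alpha–Bravo: 3733.7 m
Bravo–Charlie: 5261.1 m
Charlie–Delta: 1848.6 m
Delta–Echo: 1212.9 m
Smallest added distance is 1212.9 m, inserting between Delta and Echo.

between Delta and Echo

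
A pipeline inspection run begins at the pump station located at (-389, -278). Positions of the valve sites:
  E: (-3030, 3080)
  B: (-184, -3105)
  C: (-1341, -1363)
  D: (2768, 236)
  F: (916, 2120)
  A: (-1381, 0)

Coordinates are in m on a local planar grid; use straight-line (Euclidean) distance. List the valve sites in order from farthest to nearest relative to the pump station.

E, D, B, F, C, A

Distance from the pump station at (-389, -278) to each:
E (-3030, 3080): 4272.1 m
D (2768, 236): 3198.6 m
B (-184, -3105): 2834.4 m
F (916, 2120): 2730.1 m
C (-1341, -1363): 1443.4 m
A (-1381, 0): 1030.2 m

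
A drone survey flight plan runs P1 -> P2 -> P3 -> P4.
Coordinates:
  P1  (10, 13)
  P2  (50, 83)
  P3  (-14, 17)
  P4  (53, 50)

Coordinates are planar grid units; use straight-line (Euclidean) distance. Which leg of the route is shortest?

P3–P4

Leg distances:
P1→P2: 80.6
P2→P3: 91.9
P3→P4: 74.7
The shortest leg is P3–P4 at 74.7.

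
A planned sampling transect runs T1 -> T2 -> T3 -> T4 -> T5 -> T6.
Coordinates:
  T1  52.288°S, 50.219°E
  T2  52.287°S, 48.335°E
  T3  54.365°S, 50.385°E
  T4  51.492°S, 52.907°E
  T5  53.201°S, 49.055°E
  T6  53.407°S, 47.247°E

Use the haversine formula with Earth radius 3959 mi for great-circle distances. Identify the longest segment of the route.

T3–T4

Leg distances:
T1→T2: 79.6 mi
T2→T3: 166.6 mi
T3→T4: 224.6 mi
T4→T5: 200.9 mi
T5→T6: 76.0 mi
The longest leg is T3–T4 at 224.6 mi.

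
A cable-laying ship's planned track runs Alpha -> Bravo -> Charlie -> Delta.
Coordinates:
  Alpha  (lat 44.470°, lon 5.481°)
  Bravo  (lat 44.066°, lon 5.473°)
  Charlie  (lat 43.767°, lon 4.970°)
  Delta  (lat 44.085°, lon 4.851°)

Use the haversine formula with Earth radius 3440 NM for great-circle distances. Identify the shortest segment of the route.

Charlie–Delta

Leg distances:
Alpha→Bravo: 24.3 NM
Bravo→Charlie: 28.2 NM
Charlie→Delta: 19.8 NM
The shortest leg is Charlie–Delta at 19.8 NM.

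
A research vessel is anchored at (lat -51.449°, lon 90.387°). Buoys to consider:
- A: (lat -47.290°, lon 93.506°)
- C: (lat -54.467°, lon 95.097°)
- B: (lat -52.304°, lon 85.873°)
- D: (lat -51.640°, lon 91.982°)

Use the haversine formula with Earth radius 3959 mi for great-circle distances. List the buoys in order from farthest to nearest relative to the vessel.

Distances from the vessel:
A (lat -47.290°, lon 93.506°): 319.7 mi
C (lat -54.467°, lon 95.097°): 286.1 mi
B (lat -52.304°, lon 85.873°): 201.4 mi
D (lat -51.640°, lon 91.982°): 69.8 mi

A, C, B, D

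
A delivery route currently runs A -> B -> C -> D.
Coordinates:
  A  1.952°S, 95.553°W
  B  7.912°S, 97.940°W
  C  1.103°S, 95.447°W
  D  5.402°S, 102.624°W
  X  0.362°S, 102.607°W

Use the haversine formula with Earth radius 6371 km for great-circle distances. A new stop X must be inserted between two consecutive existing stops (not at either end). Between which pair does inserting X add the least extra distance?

between C and D

Added distance for inserting X between each consecutive pair:
A–B: 1076.4 km
B–C: 980.5 km
C–D: 431.8 km
Smallest added distance is 431.8 km, inserting between C and D.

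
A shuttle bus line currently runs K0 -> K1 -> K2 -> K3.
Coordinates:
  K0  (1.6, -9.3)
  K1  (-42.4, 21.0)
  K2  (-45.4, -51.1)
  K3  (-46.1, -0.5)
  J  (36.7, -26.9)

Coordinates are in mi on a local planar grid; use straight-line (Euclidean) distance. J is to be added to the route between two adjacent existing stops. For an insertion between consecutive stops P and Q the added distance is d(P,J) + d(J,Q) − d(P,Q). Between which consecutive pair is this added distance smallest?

Added distance for inserting J between each consecutive pair:
K0–K1: 78.3 mi
K1–K2: 105.9 mi
K2–K3: 121.9 mi
Smallest added distance is 78.3 mi, inserting between K0 and K1.

between K0 and K1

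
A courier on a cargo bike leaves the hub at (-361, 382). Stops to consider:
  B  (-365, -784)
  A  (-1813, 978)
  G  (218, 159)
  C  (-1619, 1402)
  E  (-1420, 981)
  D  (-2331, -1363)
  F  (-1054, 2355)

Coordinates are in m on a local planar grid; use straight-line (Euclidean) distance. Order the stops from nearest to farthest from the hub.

G, B, E, A, C, F, D

Distances from the hub:
G (218, 159): 620.5 m
B (-365, -784): 1166.0 m
E (-1420, 981): 1216.7 m
A (-1813, 978): 1569.6 m
C (-1619, 1402): 1619.6 m
F (-1054, 2355): 2091.2 m
D (-2331, -1363): 2631.7 m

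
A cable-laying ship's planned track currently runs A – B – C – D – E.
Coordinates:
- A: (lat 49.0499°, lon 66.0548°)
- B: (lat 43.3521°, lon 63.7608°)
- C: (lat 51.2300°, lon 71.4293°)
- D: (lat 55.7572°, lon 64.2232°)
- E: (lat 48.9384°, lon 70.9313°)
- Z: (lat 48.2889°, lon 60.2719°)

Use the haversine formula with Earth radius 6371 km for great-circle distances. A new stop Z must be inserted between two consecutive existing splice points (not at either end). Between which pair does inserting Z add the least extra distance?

Added distance for inserting Z between each consecutive pair:
A–B: 387.0 km
B–C: 427.8 km
C–D: 1044.9 km
D–E: 775.6 km
Smallest added distance is 387.0 km, inserting between A and B.

between A and B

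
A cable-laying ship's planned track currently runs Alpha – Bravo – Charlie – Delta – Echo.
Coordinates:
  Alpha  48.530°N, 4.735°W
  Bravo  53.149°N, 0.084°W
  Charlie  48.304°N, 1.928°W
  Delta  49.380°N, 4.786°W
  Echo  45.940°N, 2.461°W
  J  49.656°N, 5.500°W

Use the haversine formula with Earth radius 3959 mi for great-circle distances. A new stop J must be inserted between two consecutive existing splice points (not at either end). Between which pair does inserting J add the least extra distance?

between Alpha and Bravo

Added distance for inserting J between each consecutive pair:
Alpha–Bravo: 42.7 mi
Bravo–Charlie: 178.3 mi
Charlie–Delta: 74.5 mi
Delta–Echo: 69.0 mi
Smallest added distance is 42.7 mi, inserting between Alpha and Bravo.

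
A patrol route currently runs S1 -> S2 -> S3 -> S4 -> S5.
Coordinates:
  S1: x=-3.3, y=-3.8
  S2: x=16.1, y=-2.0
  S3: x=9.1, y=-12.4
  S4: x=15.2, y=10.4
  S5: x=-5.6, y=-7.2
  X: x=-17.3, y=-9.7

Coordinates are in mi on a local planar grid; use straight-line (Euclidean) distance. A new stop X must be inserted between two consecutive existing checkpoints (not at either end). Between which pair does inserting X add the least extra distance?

Added distance for inserting X between each consecutive pair:
S1–S2: 30.0 mi
S2–S3: 48.3 mi
S3–S4: 41.1 mi
S4–S5: 22.9 mi
Smallest added distance is 22.9 mi, inserting between S4 and S5.

between S4 and S5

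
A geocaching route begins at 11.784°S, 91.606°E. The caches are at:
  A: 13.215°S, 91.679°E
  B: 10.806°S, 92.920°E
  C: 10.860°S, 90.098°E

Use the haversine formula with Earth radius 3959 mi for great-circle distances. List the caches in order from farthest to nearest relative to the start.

C, B, A

Computing each great-circle distance from 11.784°S, 91.606°E:
C 10.860°S, 90.098°E: 120.5 mi
B 10.806°S, 92.920°E: 111.8 mi
A 13.215°S, 91.679°E: 99.0 mi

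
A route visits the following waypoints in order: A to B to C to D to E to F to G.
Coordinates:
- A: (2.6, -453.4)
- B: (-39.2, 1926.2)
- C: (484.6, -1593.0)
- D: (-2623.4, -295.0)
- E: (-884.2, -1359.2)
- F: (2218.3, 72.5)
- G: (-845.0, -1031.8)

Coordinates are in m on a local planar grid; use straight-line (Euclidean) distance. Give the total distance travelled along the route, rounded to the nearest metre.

18018 m

Leg distances:
A→B: 2380.0 m  (cumulative 2380.0 m)
B→C: 3558.0 m  (cumulative 5937.9 m)
C→D: 3368.2 m  (cumulative 9306.1 m)
D→E: 2039.0 m  (cumulative 11345.0 m)
E→F: 3416.9 m  (cumulative 14762.0 m)
F→G: 3256.3 m  (cumulative 18018.2 m)
Total route length ≈ 18018 m.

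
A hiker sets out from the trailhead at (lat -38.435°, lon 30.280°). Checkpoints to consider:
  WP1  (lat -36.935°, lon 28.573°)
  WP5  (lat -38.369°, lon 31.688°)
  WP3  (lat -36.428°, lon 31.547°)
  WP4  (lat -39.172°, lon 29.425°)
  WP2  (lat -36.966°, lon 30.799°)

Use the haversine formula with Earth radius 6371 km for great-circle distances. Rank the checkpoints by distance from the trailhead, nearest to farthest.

WP4, WP5, WP2, WP1, WP3

Distances from the trailhead:
WP4 (lat -39.172°, lon 29.425°): 110.5 km
WP5 (lat -38.369°, lon 31.688°): 122.9 km
WP2 (lat -36.966°, lon 30.799°): 169.6 km
WP1 (lat -36.935°, lon 28.573°): 224.5 km
WP3 (lat -36.428°, lon 31.547°): 249.6 km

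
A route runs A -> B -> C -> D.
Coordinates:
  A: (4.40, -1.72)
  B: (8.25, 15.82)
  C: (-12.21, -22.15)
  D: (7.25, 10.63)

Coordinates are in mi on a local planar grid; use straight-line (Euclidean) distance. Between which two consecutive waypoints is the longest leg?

B–C

Leg distances:
A→B: 18.0 mi
B→C: 43.1 mi
C→D: 38.1 mi
The longest leg is B–C at 43.1 mi.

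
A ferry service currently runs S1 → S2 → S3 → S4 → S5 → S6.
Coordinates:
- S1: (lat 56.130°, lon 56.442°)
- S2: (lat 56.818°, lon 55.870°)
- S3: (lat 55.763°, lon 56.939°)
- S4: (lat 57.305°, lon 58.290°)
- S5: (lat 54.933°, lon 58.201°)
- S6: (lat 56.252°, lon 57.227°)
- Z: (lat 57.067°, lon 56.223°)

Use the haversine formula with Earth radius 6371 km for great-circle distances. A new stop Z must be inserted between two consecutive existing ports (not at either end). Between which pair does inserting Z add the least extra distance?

between S2 and S3

Added distance for inserting Z between each consecutive pair:
S1–S2: 55.9 km
S2–S3: 52.0 km
S3–S4: 88.4 km
S4–S5: 130.8 km
S5–S6: 217.8 km
Smallest added distance is 52.0 km, inserting between S2 and S3.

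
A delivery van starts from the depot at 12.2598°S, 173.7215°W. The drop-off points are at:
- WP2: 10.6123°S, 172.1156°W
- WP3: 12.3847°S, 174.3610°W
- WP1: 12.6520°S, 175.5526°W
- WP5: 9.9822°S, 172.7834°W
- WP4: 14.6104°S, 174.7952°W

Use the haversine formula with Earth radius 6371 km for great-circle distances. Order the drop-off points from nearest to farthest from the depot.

Distances from the depot:
WP3 12.3847°S, 174.3610°W: 70.8 km
WP1 12.6520°S, 175.5526°W: 203.5 km
WP2 10.6123°S, 172.1156°W: 253.4 km
WP5 9.9822°S, 172.7834°W: 273.2 km
WP4 14.6104°S, 174.7952°W: 286.0 km

WP3, WP1, WP2, WP5, WP4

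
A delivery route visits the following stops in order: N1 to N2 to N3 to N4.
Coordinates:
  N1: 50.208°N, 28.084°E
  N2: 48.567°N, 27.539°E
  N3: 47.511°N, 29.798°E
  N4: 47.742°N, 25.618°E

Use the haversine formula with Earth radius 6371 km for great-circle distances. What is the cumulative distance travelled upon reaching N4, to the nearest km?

Leg distances:
N1→N2: 186.7 km  (cumulative 186.7 km)
N2→N3: 204.9 km  (cumulative 391.6 km)
N3→N4: 314.3 km  (cumulative 705.9 km)
Cumulative distance at N4 ≈ 706 km.

706 km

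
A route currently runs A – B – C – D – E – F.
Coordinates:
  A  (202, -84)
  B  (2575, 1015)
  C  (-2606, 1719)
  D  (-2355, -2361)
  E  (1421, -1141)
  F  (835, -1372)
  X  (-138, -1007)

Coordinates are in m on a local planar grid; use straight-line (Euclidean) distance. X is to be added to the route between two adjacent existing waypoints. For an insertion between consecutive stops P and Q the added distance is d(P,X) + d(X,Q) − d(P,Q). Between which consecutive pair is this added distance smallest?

Added distance for inserting X between each consecutive pair:
A–B: 1752.1 m
B–C: 1832.2 m
C–D: 2187.3 m
D–E: 194.3 m
E–F: 1974.1 m
Smallest added distance is 194.3 m, inserting between D and E.

between D and E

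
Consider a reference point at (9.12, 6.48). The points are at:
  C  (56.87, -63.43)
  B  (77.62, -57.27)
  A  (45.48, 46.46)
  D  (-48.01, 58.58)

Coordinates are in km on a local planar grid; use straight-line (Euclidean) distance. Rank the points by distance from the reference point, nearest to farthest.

A, D, C, B

Distances from the reference point:
A (45.48, 46.46): 54.0 km
D (-48.01, 58.58): 77.3 km
C (56.87, -63.43): 84.7 km
B (77.62, -57.27): 93.6 km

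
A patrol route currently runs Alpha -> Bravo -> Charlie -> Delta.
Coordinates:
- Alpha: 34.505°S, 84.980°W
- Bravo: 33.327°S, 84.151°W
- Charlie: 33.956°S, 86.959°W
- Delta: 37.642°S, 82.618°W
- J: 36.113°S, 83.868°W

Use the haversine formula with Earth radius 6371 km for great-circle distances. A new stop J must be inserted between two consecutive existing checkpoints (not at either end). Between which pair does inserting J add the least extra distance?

between Charlie and Delta

Added distance for inserting J between each consecutive pair:
Alpha–Bravo: 364.5 km
Bravo–Charlie: 411.4 km
Charlie–Delta: 6.2 km
Smallest added distance is 6.2 km, inserting between Charlie and Delta.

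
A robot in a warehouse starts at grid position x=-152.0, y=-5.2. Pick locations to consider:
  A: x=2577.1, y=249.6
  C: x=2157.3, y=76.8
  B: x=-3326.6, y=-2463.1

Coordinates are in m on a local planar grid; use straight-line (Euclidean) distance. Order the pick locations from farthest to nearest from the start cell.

B, A, C

Distances from the start cell:
B x=-3326.6, y=-2463.1: 4014.9 m
A x=2577.1, y=249.6: 2741.0 m
C x=2157.3, y=76.8: 2310.8 m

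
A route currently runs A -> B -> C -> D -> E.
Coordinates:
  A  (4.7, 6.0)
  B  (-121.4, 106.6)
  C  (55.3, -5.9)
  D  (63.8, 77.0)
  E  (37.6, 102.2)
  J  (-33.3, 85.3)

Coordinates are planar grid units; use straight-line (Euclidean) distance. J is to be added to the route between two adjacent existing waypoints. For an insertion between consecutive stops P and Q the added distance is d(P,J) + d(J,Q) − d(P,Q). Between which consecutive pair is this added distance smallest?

Added distance for inserting J between each consecutive pair:
A–B: 17.3
B–C: 8.3
C–D: 141.3
D–E: 134.0
Smallest added distance is 8.3, inserting between B and C.

between B and C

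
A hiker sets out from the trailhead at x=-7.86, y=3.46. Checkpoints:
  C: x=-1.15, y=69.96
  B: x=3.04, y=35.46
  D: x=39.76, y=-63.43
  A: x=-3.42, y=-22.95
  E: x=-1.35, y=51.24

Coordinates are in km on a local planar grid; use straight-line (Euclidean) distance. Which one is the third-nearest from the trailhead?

Distances from the trailhead (x=-7.86, y=3.46):
A: 26.8 km
B: 33.8 km
E: 48.2 km
C: 66.8 km
D: 82.1 km
The third-nearest is E at 48.2 km.

E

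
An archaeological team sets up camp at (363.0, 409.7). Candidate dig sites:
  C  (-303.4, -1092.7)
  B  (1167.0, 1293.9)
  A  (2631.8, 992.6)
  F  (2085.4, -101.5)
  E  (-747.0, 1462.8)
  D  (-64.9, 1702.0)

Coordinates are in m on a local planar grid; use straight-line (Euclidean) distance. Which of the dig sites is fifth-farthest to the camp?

D

Distances from the camp ((363.0, 409.7)):
A: 2342.5 m
F: 1796.7 m
C: 1643.6 m
E: 1530.1 m
D: 1361.3 m
B: 1195.1 m
The fifth-farthest is D at 1361.3 m.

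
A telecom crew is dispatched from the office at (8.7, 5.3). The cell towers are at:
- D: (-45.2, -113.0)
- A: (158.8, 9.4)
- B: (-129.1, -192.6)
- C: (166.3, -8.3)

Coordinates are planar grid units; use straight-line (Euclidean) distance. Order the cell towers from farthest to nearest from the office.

Distance from the office at (8.7, 5.3) to each:
B (-129.1, -192.6): 241.1
C (166.3, -8.3): 158.2
A (158.8, 9.4): 150.2
D (-45.2, -113.0): 130.0

B, C, A, D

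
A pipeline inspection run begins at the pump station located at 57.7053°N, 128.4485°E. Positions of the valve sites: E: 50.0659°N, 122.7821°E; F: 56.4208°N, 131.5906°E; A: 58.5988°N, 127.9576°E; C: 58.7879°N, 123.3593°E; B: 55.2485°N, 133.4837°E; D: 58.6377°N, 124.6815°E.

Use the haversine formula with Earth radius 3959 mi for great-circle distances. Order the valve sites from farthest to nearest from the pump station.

Distance from the pump station at 57.7053°N, 128.4485°E to each:
E 50.0659°N, 122.7821°E: 575.6 mi
B 55.2485°N, 133.4837°E: 256.3 mi
C 58.7879°N, 123.3593°E: 199.5 mi
D 58.6377°N, 124.6815°E: 151.6 mi
F 56.4208°N, 131.5906°E: 147.7 mi
A 58.5988°N, 127.9576°E: 64.3 mi

E, B, C, D, F, A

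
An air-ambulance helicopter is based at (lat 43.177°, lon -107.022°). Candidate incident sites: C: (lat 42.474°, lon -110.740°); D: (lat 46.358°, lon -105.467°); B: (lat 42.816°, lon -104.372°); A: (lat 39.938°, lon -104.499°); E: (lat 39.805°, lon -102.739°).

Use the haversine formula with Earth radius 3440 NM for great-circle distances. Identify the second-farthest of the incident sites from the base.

A

Distance to each, sorted:
E: 279.4 NM
A: 225.1 NM
D: 202.1 NM
C: 169.1 NM
B: 118.4 NM
The second-farthest is A at 225.1 NM.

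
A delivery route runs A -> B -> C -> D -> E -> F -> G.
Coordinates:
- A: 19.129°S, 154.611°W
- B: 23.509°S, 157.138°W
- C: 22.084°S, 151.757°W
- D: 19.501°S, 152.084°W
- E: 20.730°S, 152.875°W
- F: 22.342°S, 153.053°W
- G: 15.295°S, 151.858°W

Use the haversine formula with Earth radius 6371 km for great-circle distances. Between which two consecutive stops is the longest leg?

Leg distances:
A→B: 552.9 km
B→C: 573.9 km
C→D: 289.2 km
D→E: 159.7 km
E→F: 180.2 km
F→G: 793.6 km
The longest leg is F–G at 793.6 km.

F–G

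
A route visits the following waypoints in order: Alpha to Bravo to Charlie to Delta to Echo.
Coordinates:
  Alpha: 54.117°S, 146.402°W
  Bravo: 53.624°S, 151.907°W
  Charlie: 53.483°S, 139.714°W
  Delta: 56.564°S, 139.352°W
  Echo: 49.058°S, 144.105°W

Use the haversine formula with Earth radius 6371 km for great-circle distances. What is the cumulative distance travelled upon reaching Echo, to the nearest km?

Leg distances:
Alpha→Bravo: 365.0 km  (cumulative 365.0 km)
Bravo→Charlie: 804.6 km  (cumulative 1169.6 km)
Charlie→Delta: 343.4 km  (cumulative 1512.9 km)
Delta→Echo: 893.1 km  (cumulative 2406.1 km)
Cumulative distance at Echo ≈ 2406 km.

2406 km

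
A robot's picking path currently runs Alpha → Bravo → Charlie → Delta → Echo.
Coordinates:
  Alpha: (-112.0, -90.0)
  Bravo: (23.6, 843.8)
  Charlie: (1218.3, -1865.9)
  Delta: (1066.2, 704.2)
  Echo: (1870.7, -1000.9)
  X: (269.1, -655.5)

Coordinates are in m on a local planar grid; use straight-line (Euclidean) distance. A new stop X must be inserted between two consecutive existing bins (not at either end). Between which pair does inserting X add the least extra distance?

Added distance for inserting X between each consecutive pair:
Alpha–Bravo: 1257.6 m
Bravo–Charlie: 96.1 m
Charlie–Delta: 539.7 m
Delta–Echo: 1329.2 m
Smallest added distance is 96.1 m, inserting between Bravo and Charlie.

between Bravo and Charlie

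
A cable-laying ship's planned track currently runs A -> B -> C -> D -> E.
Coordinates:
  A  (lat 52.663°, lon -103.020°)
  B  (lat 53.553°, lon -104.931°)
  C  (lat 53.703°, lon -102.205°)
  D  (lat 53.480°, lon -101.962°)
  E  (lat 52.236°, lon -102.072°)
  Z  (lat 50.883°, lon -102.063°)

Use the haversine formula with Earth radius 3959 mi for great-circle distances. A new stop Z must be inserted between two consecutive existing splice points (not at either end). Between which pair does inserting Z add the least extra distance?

Added distance for inserting Z between each consecutive pair:
A–B: 250.1 mi
B–C: 303.6 mi
C–D: 356.1 mi
D–E: 186.9 mi
Smallest added distance is 186.9 mi, inserting between D and E.

between D and E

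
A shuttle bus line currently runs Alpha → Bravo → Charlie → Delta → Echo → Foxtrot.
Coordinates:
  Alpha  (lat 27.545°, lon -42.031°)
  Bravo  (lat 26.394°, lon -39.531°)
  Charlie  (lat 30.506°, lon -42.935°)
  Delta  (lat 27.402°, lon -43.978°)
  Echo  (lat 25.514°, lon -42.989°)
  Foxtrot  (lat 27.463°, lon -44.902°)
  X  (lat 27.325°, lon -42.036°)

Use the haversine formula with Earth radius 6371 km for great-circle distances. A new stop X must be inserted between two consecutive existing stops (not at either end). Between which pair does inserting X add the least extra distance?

Added distance for inserting X between each consecutive pair:
Alpha–Bravo: 14.8 km
Bravo–Charlie: 68.1 km
Charlie–Delta: 196.6 km
Delta–Echo: 182.7 km
Echo–Foxtrot: 217.5 km
Smallest added distance is 14.8 km, inserting between Alpha and Bravo.

between Alpha and Bravo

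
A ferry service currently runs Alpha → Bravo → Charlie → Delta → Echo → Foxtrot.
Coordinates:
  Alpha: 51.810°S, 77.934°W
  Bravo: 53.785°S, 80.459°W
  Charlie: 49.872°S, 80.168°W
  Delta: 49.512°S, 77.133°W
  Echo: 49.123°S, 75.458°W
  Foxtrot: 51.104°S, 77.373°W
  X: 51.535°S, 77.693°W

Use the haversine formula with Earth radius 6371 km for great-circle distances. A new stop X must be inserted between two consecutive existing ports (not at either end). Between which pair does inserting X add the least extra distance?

between Alpha and Bravo

Added distance for inserting X between each consecutive pair:
Alpha–Bravo: 69.3 km
Bravo–Charlie: 130.6 km
Charlie–Delta: 260.6 km
Delta–Echo: 411.1 km
Echo–Foxtrot: 105.3 km
Smallest added distance is 69.3 km, inserting between Alpha and Bravo.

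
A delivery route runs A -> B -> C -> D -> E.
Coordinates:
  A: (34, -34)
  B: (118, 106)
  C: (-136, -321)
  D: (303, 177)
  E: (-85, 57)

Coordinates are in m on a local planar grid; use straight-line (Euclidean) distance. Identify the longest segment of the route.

C–D

Leg distances:
A→B: 163.3 m
B→C: 496.8 m
C→D: 663.9 m
D→E: 406.1 m
The longest leg is C–D at 663.9 m.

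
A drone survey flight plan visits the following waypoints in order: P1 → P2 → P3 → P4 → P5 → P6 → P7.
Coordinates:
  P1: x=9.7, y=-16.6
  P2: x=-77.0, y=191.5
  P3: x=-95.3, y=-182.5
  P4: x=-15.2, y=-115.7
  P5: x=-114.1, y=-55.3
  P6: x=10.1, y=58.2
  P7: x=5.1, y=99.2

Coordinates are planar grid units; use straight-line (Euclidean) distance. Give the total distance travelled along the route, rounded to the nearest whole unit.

Leg distances:
P1→P2: 225.4  (cumulative 225.4)
P2→P3: 374.4  (cumulative 599.9)
P3→P4: 104.3  (cumulative 704.2)
P4→P5: 115.9  (cumulative 820.1)
P5→P6: 168.2  (cumulative 988.3)
P6→P7: 41.3  (cumulative 1029.6)
Total route length ≈ 1030.

1030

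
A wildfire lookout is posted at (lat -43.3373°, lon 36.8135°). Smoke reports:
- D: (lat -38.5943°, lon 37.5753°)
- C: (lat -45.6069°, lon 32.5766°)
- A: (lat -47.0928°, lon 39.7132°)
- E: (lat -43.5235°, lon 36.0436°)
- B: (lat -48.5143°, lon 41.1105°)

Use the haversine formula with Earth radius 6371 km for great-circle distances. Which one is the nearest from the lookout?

E

Distances from the lookout ((lat -43.3373°, lon 36.8135°)):
E: 65.5 km
C: 420.3 km
A: 475.3 km
D: 531.3 km
B: 664.5 km
The nearest is E at 65.5 km.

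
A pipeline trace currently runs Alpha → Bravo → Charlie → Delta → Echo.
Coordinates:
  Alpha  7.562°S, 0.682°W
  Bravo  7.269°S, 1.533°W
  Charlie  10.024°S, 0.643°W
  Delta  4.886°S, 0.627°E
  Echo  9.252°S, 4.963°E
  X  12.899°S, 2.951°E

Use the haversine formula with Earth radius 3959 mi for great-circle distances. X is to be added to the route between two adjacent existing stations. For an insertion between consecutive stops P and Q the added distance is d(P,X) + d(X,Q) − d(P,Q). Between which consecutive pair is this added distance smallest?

between Delta and Echo

Added distance for inserting X between each consecutive pair:
Alpha–Bravo: 876.4 mi
Bravo–Charlie: 608.6 mi
Charlie–Delta: 524.5 mi
Delta–Echo: 439.0 mi
Smallest added distance is 439.0 mi, inserting between Delta and Echo.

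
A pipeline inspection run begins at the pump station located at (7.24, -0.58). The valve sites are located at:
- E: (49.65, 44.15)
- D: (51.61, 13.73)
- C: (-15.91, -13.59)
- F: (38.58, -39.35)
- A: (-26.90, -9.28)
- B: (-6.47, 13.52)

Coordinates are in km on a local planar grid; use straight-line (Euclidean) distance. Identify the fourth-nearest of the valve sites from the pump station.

Distances from the pump station ((7.24, -0.58)):
B: 19.7 km
C: 26.6 km
A: 35.2 km
D: 46.6 km
F: 49.9 km
E: 61.6 km
The fourth-nearest is D at 46.6 km.

D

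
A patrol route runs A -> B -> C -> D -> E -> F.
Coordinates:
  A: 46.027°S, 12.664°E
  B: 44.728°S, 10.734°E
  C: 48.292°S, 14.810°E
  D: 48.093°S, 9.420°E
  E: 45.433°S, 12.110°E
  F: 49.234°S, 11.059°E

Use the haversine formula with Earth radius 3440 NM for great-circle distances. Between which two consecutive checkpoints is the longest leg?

Leg distances:
A→B: 112.7 NM
B→C: 272.2 NM
C→D: 216.0 NM
D→E: 194.3 NM
E→F: 232.2 NM
The longest leg is B–C at 272.2 NM.

B–C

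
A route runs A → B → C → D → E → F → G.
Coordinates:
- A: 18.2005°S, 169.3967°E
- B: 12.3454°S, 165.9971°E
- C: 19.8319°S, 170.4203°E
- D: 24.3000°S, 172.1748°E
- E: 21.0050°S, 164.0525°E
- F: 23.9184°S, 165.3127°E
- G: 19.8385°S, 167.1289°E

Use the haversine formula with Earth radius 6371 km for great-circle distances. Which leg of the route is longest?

B–C

Leg distances:
A→B: 746.1 km
B→C: 957.0 km
C→D: 528.7 km
D→E: 910.2 km
E→F: 348.9 km
F→G: 490.8 km
The longest leg is B–C at 957.0 km.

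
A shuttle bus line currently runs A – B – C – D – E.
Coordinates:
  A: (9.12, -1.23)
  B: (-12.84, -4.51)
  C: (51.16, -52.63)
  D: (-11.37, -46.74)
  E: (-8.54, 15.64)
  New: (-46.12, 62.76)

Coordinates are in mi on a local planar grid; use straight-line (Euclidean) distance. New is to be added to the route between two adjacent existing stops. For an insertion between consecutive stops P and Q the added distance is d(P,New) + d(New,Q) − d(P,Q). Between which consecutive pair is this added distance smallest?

between D and E

Added distance for inserting New between each consecutive pair:
A–B: 137.4 mi
B–C: 145.9 mi
C–D: 203.0 mi
D–E: 112.7 mi
Smallest added distance is 112.7 mi, inserting between D and E.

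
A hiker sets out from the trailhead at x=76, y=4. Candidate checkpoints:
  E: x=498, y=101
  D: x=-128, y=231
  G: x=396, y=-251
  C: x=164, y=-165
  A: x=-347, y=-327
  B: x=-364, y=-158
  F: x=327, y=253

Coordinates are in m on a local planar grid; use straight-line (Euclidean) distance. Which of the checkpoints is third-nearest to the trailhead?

Distance to each, sorted:
C: 190.5 m
D: 305.2 m
F: 353.6 m
G: 409.2 m
E: 433.0 m
B: 468.9 m
A: 537.1 m
The third-nearest is F at 353.6 m.

F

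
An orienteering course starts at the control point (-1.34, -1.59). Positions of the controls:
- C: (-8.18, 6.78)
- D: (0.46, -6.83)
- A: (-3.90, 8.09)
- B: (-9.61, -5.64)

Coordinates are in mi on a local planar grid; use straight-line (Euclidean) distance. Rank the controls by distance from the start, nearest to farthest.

D, B, A, C

Distances from the start:
D (0.46, -6.83): 5.5 mi
B (-9.61, -5.64): 9.2 mi
A (-3.90, 8.09): 10.0 mi
C (-8.18, 6.78): 10.8 mi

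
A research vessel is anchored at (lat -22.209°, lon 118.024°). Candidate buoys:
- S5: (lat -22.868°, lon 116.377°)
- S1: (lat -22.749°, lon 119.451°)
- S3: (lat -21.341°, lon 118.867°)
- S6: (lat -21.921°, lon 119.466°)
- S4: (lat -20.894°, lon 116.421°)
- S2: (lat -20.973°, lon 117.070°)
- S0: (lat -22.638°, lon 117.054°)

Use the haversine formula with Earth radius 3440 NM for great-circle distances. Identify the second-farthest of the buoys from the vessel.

Distances from the vessel ((lat -22.209°, lon 118.024°)):
S4: 119.4 NM
S5: 99.5 NM
S2: 91.3 NM
S1: 85.5 NM
S6: 82.1 NM
S3: 70.2 NM
S0: 59.7 NM
The second-farthest is S5 at 99.5 NM.

S5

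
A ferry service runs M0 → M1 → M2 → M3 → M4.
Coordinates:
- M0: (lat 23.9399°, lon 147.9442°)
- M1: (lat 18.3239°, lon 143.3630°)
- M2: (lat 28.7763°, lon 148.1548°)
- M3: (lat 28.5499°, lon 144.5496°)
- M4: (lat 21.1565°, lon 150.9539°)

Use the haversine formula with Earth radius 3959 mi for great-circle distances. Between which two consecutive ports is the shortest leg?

Leg distances:
M0→M1: 487.5 mi
M1→M2: 783.2 mi
M2→M3: 219.1 mi
M3→M4: 649.5 mi
The shortest leg is M2–M3 at 219.1 mi.

M2–M3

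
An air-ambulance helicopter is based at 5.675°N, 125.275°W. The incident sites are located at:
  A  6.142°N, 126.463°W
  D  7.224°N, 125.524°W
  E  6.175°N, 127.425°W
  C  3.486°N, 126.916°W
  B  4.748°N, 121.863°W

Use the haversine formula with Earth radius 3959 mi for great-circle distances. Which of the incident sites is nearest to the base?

Distance to each, sorted:
A: 87.8 mi
D: 108.4 mi
E: 151.8 mi
C: 188.8 mi
B: 243.4 mi
The nearest is A at 87.8 mi.

A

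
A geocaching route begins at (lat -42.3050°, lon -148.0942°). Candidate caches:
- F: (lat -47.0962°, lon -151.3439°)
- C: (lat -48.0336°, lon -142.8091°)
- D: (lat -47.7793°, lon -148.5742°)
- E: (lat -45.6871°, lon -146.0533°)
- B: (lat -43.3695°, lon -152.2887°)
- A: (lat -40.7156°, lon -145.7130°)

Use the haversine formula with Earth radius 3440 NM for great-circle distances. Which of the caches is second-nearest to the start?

Distances from the start ((lat -42.3050°, lon -148.0942°)):
A: 143.4 NM
B: 195.4 NM
E: 221.3 NM
F: 319.3 NM
D: 329.3 NM
C: 410.1 NM
The second-nearest is B at 195.4 NM.

B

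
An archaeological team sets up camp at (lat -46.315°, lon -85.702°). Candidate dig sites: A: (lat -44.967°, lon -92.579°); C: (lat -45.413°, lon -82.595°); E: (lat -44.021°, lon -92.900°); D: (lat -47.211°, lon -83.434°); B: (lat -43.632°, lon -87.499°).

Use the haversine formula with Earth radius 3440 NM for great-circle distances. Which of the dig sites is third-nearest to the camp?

B

Distance to each, sorted:
D: 107.7 NM
C: 140.7 NM
B: 178.2 NM
A: 299.7 NM
E: 334.2 NM
The third-nearest is B at 178.2 NM.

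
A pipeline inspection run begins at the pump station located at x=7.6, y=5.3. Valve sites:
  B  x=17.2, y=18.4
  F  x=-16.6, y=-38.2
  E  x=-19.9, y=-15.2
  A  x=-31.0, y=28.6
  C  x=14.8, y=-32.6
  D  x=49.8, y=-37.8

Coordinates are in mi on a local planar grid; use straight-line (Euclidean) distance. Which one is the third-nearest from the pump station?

C

Distances from the pump station (x=7.6, y=5.3):
B: 16.2 mi
E: 34.3 mi
C: 38.6 mi
A: 45.1 mi
F: 49.8 mi
D: 60.3 mi
The third-nearest is C at 38.6 mi.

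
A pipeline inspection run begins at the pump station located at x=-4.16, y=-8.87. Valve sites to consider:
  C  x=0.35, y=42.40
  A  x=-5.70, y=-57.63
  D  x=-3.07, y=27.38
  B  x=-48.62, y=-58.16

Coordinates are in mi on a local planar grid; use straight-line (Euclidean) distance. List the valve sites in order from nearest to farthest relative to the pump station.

D, A, C, B

Distances from the pump station:
D x=-3.07, y=27.38: 36.3 mi
A x=-5.70, y=-57.63: 48.8 mi
C x=0.35, y=42.40: 51.5 mi
B x=-48.62, y=-58.16: 66.4 mi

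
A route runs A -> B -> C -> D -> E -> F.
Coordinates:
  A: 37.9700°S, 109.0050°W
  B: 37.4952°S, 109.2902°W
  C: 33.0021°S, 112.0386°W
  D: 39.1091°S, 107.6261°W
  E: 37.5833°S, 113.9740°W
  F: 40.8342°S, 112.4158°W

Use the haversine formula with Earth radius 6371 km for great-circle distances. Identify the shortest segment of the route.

Leg distances:
A→B: 58.4 km
B→C: 558.4 km
C→D: 786.2 km
D→E: 578.9 km
E→F: 385.6 km
The shortest leg is A–B at 58.4 km.

A–B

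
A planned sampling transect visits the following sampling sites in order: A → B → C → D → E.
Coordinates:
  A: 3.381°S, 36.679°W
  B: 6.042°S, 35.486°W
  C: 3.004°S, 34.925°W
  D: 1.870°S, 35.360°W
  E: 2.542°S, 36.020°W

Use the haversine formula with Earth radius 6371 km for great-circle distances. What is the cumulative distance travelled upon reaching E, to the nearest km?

Leg distances:
A→B: 324.1 km  (cumulative 324.1 km)
B→C: 343.5 km  (cumulative 667.6 km)
C→D: 135.0 km  (cumulative 802.6 km)
D→E: 104.7 km  (cumulative 907.3 km)
Cumulative distance at E ≈ 907 km.

907 km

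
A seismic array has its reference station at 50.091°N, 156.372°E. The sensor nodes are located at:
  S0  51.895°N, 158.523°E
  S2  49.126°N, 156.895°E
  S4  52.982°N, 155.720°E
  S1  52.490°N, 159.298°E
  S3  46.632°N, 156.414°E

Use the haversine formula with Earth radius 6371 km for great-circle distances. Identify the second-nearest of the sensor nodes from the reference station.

Distance to each, sorted:
S2: 113.7 km
S0: 250.8 km
S4: 324.6 km
S1: 335.4 km
S3: 384.6 km
The second-nearest is S0 at 250.8 km.

S0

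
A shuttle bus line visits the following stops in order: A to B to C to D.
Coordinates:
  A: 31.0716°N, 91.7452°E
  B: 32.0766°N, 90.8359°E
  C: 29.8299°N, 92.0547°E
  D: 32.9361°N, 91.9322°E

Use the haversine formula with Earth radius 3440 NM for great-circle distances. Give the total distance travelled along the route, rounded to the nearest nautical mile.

412 NM

Leg distances:
A→B: 76.2 NM  (cumulative 76.2 NM)
B→C: 148.8 NM  (cumulative 225.0 NM)
C→D: 186.6 NM  (cumulative 411.6 NM)
Total route length ≈ 412 NM.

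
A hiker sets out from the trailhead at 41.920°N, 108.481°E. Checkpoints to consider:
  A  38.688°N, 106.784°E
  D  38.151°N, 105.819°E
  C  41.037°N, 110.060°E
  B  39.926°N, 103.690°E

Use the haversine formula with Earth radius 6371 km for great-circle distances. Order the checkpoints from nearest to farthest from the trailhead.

Distance from the trailhead at 41.920°N, 108.481°E to each:
C 41.037°N, 110.060°E: 164.1 km
A 38.688°N, 106.784°E: 387.1 km
B 39.926°N, 103.690°E: 459.5 km
D 38.151°N, 105.819°E: 476.4 km

C, A, B, D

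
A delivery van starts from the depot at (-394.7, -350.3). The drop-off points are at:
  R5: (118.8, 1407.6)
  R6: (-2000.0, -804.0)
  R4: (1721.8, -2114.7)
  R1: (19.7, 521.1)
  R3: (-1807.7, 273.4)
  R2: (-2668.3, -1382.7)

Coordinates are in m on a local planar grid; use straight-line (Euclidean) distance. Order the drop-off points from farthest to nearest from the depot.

R4, R2, R5, R6, R3, R1

Computing each straight-line distance from (-394.7, -350.3):
R4 (1721.8, -2114.7): 2755.5 m
R2 (-2668.3, -1382.7): 2497.0 m
R5 (118.8, 1407.6): 1831.4 m
R6 (-2000.0, -804.0): 1668.2 m
R3 (-1807.7, 273.4): 1544.5 m
R1 (19.7, 521.1): 964.9 m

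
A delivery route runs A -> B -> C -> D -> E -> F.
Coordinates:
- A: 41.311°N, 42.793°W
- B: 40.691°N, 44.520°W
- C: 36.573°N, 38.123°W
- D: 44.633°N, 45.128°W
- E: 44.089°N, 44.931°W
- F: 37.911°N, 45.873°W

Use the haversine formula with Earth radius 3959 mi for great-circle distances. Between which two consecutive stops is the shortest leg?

Leg distances:
A→B: 99.7 mi
B→C: 447.2 mi
C→D: 666.7 mi
D→E: 38.8 mi
E→F: 429.7 mi
The shortest leg is D–E at 38.8 mi.

D–E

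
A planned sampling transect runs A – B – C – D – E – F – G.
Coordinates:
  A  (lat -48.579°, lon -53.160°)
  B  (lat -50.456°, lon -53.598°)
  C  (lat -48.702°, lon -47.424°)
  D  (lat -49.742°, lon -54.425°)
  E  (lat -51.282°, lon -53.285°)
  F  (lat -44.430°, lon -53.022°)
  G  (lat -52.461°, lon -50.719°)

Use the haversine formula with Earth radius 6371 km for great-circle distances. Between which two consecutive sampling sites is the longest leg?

Leg distances:
A→B: 211.1 km
B→C: 485.8 km
C→D: 521.2 km
D→E: 189.3 km
E→F: 762.2 km
F→G: 908.9 km
The longest leg is F–G at 908.9 km.

F–G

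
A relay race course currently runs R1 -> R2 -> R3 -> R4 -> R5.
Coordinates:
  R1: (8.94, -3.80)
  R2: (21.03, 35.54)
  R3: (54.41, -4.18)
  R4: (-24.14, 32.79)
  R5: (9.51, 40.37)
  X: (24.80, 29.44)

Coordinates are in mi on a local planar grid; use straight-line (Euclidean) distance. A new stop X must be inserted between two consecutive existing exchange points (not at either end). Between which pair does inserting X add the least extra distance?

between R2 and R3

Added distance for inserting X between each consecutive pair:
R1–R2: 2.8 mi
R2–R3: 0.1 mi
R3–R4: 7.0 mi
R4–R5: 33.4 mi
Smallest added distance is 0.1 mi, inserting between R2 and R3.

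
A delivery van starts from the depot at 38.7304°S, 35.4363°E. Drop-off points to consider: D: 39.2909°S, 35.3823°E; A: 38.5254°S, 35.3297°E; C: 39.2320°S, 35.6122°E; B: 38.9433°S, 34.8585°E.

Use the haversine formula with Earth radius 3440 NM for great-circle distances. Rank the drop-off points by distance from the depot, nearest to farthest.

A, B, C, D

Distances from the depot:
A 38.5254°S, 35.3297°E: 13.3 NM
B 38.9433°S, 34.8585°E: 29.9 NM
C 39.2320°S, 35.6122°E: 31.2 NM
D 39.2909°S, 35.3823°E: 33.7 NM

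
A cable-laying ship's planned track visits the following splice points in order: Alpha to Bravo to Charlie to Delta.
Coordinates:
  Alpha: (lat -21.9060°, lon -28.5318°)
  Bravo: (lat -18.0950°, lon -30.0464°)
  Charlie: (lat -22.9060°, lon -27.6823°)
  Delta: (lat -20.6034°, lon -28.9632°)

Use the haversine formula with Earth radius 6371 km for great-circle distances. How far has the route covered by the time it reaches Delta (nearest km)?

Leg distances:
Alpha→Bravo: 452.3 km  (cumulative 452.3 km)
Bravo→Charlie: 588.9 km  (cumulative 1041.2 km)
Charlie→Delta: 288.2 km  (cumulative 1329.4 km)
Cumulative distance at Delta ≈ 1329 km.

1329 km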